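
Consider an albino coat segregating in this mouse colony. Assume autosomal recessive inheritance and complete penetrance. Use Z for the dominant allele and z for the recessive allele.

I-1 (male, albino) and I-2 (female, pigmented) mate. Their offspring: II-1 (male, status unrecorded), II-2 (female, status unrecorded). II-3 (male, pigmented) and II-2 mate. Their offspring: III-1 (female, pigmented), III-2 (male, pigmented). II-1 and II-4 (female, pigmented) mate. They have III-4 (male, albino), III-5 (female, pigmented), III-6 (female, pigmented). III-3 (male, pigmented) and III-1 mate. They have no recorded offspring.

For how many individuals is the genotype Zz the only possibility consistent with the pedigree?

1

Obligate heterozygotes: II-4 is pigmented so carries Z and passed z to III-4 (zz), so II-4 is Zz.
Every other individual is either homozygous by phenotype or has at least one consistent homozygous assignment, so the count is 1.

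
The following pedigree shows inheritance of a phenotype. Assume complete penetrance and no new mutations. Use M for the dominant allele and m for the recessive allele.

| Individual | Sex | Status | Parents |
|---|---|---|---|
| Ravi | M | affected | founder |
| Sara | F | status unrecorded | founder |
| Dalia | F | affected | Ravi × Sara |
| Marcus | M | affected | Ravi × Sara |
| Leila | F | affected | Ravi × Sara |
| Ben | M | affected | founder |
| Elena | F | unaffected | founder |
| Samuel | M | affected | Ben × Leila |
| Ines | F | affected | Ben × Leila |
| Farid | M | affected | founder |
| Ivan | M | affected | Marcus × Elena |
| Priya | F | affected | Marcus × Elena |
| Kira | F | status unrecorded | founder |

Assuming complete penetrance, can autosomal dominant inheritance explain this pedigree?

Yes

A consistent assignment under autosomal dominant exists: Ravi MM, Sara MM, Dalia MM, Marcus MM, Leila MM, Ben MM, Elena mm, Samuel MM, Ines MM, Farid MM, Ivan Mm, Priya Mm, Kira MM.
In this assignment every recorded phenotype matches its genotype and every non-founder's genotype is obtainable from its parents' genotypes, so the pedigree is consistent.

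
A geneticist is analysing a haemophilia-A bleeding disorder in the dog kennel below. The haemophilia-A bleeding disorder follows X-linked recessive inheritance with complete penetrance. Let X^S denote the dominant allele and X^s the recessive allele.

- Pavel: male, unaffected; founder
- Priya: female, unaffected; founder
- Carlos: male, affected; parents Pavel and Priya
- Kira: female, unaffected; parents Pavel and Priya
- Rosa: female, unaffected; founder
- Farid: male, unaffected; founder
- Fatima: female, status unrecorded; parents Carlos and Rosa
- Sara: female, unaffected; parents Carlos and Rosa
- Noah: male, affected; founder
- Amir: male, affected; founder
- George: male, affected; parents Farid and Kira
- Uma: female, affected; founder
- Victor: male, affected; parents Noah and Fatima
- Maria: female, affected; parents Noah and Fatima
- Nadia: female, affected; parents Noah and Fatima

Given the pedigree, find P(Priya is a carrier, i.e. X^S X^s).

1

Priya is unaffected so carries S and passed s to Carlos (X^s Y), so Priya is X^S X^s, giving P(X^S X^s) = 1.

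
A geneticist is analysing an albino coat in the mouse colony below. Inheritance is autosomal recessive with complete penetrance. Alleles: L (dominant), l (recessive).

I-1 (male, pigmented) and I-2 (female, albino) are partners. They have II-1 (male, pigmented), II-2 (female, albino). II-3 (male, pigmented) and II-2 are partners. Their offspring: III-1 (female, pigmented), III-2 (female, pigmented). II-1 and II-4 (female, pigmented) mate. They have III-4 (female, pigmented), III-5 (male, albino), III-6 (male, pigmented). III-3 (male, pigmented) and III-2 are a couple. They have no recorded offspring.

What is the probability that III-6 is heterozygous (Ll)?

2/3

II-1 is pigmented so carries L and received l from I-2 (ll), so II-1 is Ll.
II-4 is pigmented so carries L and passed l to III-5 (ll), so II-4 is Ll.
Their cross gives offspring ratios 1/4 LL : 1/2 Ll : 1/4 ll. Conditioning on III-6 being pigmented, P(Ll) = 1/2 / 3/4 = 2/3.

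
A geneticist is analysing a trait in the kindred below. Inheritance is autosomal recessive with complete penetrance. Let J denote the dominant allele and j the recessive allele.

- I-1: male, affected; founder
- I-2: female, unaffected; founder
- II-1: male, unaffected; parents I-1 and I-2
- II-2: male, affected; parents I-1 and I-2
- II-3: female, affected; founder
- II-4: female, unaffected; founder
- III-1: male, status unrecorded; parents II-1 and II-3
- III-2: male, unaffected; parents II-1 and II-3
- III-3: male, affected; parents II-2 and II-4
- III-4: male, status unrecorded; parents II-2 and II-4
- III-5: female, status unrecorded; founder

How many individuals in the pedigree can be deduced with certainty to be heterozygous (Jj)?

4

Obligate heterozygotes: I-2 is unaffected so carries J and passed j to II-2 (jj), so I-2 is Jj; II-1 is unaffected so carries J and received j from I-1 (jj), so II-1 is Jj; II-4 is unaffected so carries J and passed j to III-3 (jj), so II-4 is Jj; III-2 is unaffected so carries J and received j from II-3 (jj), so III-2 is Jj.
Every other individual is either homozygous by phenotype or has at least one consistent homozygous assignment, so the count is 4.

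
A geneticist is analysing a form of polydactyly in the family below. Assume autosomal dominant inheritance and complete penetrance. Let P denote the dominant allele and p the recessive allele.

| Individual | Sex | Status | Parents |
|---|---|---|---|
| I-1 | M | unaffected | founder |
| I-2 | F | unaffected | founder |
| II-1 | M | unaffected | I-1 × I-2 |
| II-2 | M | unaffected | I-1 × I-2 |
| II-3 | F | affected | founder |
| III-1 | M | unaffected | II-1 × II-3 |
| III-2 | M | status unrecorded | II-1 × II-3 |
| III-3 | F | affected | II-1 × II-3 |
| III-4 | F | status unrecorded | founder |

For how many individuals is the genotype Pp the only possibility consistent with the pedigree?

Obligate heterozygotes: II-3 is affected so carries P and passed p to III-1 (pp), so II-3 is Pp; III-3 is affected so carries P and received p from II-1 (pp), so III-3 is Pp.
Every other individual is either homozygous by phenotype or has at least one consistent homozygous assignment, so the count is 2.

2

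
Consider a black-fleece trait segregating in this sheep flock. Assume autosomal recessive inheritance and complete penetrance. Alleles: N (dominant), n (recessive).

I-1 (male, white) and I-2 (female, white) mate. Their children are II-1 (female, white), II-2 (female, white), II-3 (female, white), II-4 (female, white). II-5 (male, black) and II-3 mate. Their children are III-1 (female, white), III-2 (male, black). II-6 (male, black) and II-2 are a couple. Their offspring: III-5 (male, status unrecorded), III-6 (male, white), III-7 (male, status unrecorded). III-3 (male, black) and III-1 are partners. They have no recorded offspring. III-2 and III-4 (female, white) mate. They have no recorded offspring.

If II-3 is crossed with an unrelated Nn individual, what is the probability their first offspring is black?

1/4

II-3 is white so carries N and passed n to III-2 (nn), so II-3 is Nn.
The cross gives 1/4 NN : 1/2 Nn : 1/4 nn, so P(offspring is black) = 1/4.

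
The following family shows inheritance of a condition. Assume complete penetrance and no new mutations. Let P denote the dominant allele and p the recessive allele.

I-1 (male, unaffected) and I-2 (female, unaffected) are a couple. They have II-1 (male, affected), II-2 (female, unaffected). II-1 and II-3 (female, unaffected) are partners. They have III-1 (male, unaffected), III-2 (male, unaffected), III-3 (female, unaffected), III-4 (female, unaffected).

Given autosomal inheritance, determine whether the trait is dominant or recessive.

I-1 and I-2 are both unaffected yet have an affected child II-1. Under dominance, an affected child requires at least one affected parent, so the trait cannot be dominant.

recessive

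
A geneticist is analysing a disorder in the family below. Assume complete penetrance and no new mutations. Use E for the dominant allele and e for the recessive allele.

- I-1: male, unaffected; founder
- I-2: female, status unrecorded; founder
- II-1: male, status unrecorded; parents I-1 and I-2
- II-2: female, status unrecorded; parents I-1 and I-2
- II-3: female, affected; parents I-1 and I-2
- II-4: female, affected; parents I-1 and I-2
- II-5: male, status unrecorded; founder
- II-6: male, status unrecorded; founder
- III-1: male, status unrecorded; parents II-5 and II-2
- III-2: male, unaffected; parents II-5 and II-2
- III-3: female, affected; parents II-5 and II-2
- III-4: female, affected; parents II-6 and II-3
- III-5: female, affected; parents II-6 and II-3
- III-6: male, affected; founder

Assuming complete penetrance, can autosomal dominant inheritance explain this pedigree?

A consistent assignment under autosomal dominant exists: I-1 ee, I-2 EE, II-1 Ee, II-2 Ee, II-3 Ee, II-4 Ee, II-5 Ee, II-6 EE, III-1 EE, III-2 ee, III-3 EE, III-4 EE, III-5 EE, III-6 EE.
In this assignment every recorded phenotype matches its genotype and every non-founder's genotype is obtainable from its parents' genotypes, so the pedigree is consistent.

Yes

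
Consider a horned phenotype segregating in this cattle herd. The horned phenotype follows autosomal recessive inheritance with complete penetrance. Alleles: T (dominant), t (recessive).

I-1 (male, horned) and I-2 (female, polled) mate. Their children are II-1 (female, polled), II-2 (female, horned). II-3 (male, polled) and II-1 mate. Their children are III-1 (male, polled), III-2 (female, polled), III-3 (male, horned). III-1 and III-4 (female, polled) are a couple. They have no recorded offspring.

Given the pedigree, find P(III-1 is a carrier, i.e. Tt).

II-3 is polled so carries T and passed t to III-3 (tt), so II-3 is Tt.
II-1 is polled so carries T and received t from I-1 (tt), so II-1 is Tt.
Their cross gives offspring ratios 1/4 TT : 1/2 Tt : 1/4 tt. Conditioning on III-1 being polled, P(Tt) = 1/2 / 3/4 = 2/3.

2/3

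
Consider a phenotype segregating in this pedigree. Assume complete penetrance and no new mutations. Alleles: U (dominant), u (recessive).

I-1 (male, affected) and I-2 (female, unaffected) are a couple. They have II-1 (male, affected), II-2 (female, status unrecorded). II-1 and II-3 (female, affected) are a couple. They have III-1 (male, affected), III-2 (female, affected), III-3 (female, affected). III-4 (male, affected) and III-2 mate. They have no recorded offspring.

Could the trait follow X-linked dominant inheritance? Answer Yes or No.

Under X-linked dominant, II-1 (affected, male) cannot arise from I-1 (affected) × I-2 (unaffected).

No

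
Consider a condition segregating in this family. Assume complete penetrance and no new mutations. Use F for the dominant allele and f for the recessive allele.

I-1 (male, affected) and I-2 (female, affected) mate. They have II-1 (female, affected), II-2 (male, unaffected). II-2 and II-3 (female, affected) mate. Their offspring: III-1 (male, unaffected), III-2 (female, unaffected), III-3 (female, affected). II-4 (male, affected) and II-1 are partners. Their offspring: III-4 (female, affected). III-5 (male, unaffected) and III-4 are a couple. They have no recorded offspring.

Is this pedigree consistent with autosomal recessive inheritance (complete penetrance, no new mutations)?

Under autosomal recessive, II-2 (unaffected, male) cannot arise from I-1 (affected) × I-2 (affected).

No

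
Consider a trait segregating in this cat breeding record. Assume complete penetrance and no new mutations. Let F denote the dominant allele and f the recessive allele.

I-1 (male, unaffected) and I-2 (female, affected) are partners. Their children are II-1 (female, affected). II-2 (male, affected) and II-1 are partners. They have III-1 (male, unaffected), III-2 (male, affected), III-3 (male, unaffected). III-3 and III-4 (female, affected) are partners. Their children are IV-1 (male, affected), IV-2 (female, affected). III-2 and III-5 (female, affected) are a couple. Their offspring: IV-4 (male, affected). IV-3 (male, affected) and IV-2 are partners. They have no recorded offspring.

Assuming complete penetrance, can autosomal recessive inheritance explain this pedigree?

Under autosomal recessive, III-1 (unaffected, male) cannot arise from II-2 (affected) × II-1 (affected).

No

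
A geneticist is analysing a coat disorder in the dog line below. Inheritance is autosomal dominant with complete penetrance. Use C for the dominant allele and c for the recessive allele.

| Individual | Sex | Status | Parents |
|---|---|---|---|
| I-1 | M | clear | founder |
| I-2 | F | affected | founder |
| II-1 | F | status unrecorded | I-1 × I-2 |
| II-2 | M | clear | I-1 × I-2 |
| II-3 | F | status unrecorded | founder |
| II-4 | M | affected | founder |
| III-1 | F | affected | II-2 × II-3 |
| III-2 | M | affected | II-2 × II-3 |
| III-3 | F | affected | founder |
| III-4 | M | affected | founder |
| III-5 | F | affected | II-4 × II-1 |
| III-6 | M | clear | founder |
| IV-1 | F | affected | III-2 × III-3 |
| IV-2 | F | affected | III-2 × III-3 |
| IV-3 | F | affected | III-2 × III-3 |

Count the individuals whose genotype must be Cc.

3

Obligate heterozygotes: I-2 is affected so carries C and passed c to II-2 (cc), so I-2 is Cc; III-1 is affected so carries C and received c from II-2 (cc), so III-1 is Cc; III-2 is affected so carries C and received c from II-2 (cc), so III-2 is Cc.
Every other individual is either homozygous by phenotype or has at least one consistent homozygous assignment, so the count is 3.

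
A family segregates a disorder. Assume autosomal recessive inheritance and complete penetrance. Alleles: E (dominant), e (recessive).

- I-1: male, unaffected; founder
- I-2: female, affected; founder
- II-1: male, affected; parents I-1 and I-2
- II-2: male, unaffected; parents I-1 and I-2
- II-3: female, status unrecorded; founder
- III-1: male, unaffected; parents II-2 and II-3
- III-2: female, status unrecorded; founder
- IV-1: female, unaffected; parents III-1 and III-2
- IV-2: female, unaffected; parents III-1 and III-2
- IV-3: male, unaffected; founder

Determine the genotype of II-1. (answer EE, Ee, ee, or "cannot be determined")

II-1 is affected, so II-1 is ee.

ee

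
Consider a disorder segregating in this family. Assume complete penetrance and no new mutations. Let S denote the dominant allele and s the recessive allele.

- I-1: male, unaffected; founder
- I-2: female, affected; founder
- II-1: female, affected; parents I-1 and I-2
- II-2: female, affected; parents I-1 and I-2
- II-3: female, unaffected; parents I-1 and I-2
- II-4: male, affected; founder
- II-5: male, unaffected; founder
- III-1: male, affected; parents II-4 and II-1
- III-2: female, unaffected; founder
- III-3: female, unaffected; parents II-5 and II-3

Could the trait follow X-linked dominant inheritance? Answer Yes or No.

Yes

A consistent assignment under X-linked dominant exists: I-1 X^s Y, I-2 X^S X^s, II-1 X^S X^s, II-2 X^S X^s, II-3 X^s X^s, II-4 X^S Y, II-5 X^s Y, III-1 X^S Y, III-2 X^s X^s, III-3 X^s X^s.
In this assignment every recorded phenotype matches its genotype and every non-founder's genotype is obtainable from its parents' genotypes, so the pedigree is consistent.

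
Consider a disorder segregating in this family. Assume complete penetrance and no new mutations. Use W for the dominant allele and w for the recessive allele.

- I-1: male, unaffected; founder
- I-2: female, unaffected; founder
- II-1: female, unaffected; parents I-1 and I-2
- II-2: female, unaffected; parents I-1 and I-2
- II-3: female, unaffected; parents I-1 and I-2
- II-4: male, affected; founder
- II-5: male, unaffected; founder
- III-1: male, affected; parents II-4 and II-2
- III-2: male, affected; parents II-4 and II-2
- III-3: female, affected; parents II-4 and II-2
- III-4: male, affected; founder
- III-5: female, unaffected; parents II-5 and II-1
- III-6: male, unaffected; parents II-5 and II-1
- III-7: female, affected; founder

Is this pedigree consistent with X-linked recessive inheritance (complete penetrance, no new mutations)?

Yes

A consistent assignment under X-linked recessive exists: I-1 X^W Y, I-2 X^W X^w, II-1 X^W X^W, II-2 X^W X^w, II-3 X^W X^W, II-4 X^w Y, II-5 X^W Y, III-1 X^w Y, III-2 X^w Y, III-3 X^w X^w, III-4 X^w Y, III-5 X^W X^W, III-6 X^W Y, III-7 X^w X^w.
In this assignment every recorded phenotype matches its genotype and every non-founder's genotype is obtainable from its parents' genotypes, so the pedigree is consistent.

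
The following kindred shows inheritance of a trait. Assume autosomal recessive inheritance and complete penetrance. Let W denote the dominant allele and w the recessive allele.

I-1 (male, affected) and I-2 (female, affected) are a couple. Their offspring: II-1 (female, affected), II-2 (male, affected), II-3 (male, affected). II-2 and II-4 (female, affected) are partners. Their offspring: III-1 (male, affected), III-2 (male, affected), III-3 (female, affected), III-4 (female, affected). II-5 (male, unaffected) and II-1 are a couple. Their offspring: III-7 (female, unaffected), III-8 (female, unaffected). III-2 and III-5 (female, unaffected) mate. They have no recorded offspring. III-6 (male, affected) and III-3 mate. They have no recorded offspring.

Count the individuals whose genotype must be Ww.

Obligate heterozygotes: III-7 is unaffected so carries W and received w from II-1 (ww), so III-7 is Ww; III-8 is unaffected so carries W and received w from II-1 (ww), so III-8 is Ww.
Every other individual is either homozygous by phenotype or has at least one consistent homozygous assignment, so the count is 2.

2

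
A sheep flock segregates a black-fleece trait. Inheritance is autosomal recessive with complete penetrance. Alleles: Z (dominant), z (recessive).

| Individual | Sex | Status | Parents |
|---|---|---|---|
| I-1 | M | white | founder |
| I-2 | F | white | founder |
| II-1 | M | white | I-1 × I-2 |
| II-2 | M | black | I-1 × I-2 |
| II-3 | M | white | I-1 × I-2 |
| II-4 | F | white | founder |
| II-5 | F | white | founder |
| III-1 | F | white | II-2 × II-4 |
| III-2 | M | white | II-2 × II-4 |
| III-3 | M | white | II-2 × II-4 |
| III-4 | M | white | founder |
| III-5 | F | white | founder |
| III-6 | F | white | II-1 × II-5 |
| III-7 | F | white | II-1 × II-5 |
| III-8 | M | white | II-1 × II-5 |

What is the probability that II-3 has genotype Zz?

I-1 is white so carries Z and passed z to II-2 (zz), so I-1 is Zz.
I-2 is white so carries Z and passed z to II-2 (zz), so I-2 is Zz.
Their cross gives offspring ratios 1/4 ZZ : 1/2 Zz : 1/4 zz. Conditioning on II-3 being white, P(Zz) = 1/2 / 3/4 = 2/3.

2/3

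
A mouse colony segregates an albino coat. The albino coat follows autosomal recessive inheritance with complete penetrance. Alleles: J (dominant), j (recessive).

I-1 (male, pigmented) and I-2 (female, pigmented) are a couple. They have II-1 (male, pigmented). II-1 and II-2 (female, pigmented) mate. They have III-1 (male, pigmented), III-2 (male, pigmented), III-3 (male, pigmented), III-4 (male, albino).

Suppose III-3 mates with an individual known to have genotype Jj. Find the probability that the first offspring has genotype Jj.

II-1 is pigmented so carries J and passed j to III-4 (jj), so II-1 is Jj.
II-2 is pigmented so carries J and passed j to III-4 (jj), so II-2 is Jj.
III-3 is a pigmented offspring of II-1 (Jj) × II-2 (Jj), whose cross gives 1/4 JJ : 1/2 Jj : 1/4 jj; conditioning on being pigmented, III-3 is JJ with probability 1/3, Jj with probability 2/3.
Summing over parental genotype combinations, P(offspring has genotype Jj) = 1/3·1/2 + 2/3·1/2 = 1/2.

1/2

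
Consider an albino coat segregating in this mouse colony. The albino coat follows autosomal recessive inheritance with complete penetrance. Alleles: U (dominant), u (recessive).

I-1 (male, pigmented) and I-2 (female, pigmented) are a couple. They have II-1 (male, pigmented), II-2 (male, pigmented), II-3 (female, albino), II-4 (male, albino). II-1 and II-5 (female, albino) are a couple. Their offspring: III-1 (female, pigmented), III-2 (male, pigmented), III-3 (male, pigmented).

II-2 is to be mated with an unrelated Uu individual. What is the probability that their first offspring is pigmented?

I-1 is pigmented so carries U and passed u to II-3 (uu), so I-1 is Uu.
I-2 is pigmented so carries U and passed u to II-3 (uu), so I-2 is Uu.
II-2 is a pigmented offspring of I-1 (Uu) × I-2 (Uu), whose cross gives 1/4 UU : 1/2 Uu : 1/4 uu; conditioning on being pigmented, II-2 is UU with probability 1/3, Uu with probability 2/3.
Summing over parental genotype combinations, P(offspring is pigmented) = 1/3·1 + 2/3·3/4 = 5/6.

5/6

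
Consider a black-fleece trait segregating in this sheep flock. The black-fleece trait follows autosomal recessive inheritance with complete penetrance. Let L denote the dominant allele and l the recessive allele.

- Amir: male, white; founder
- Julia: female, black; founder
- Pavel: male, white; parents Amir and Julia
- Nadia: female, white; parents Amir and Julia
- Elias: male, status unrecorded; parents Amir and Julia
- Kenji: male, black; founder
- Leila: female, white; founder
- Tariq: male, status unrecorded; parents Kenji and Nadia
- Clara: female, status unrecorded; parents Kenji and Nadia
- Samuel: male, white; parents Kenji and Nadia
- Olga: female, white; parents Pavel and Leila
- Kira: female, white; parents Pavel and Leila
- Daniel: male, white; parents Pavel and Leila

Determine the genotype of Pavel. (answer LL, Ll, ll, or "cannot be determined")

From phenotype alone, Pavel is LL or Ll.
Pavel is white so carries L and received l from Julia (ll), so Pavel is Ll.

Ll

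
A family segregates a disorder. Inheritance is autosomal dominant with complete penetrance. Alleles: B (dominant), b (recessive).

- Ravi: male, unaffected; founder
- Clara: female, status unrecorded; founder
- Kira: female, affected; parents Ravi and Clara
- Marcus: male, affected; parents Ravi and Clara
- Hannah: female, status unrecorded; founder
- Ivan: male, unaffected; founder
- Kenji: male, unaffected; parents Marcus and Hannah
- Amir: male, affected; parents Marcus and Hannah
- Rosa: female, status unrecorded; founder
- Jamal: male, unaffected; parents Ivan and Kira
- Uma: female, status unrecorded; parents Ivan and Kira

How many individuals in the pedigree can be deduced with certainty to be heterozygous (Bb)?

Obligate heterozygotes: Kira is affected so carries B and received b from Ravi (bb), so Kira is Bb; Marcus is affected so carries B and received b from Ravi (bb), so Marcus is Bb.
Every other individual is either homozygous by phenotype or has at least one consistent homozygous assignment, so the count is 2.

2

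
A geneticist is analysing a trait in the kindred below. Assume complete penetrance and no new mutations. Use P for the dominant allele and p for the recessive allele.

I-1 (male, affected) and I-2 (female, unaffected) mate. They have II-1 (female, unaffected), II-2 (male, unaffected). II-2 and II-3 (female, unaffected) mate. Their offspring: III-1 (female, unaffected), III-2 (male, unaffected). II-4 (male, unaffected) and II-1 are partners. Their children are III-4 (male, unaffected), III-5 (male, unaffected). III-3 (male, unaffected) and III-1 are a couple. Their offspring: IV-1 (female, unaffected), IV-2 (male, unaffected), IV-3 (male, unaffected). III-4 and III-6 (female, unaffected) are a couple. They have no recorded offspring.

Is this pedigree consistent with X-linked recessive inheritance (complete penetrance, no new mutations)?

A consistent assignment under X-linked recessive exists: I-1 X^p Y, I-2 X^P X^P, II-1 X^P X^p, II-2 X^P Y, II-3 X^P X^P, II-4 X^P Y, III-1 X^P X^P, III-2 X^P Y, III-3 X^P Y, III-4 X^P Y, III-5 X^P Y, III-6 X^P X^P, IV-1 X^P X^P, IV-2 X^P Y, IV-3 X^P Y.
In this assignment every recorded phenotype matches its genotype and every non-founder's genotype is obtainable from its parents' genotypes, so the pedigree is consistent.

Yes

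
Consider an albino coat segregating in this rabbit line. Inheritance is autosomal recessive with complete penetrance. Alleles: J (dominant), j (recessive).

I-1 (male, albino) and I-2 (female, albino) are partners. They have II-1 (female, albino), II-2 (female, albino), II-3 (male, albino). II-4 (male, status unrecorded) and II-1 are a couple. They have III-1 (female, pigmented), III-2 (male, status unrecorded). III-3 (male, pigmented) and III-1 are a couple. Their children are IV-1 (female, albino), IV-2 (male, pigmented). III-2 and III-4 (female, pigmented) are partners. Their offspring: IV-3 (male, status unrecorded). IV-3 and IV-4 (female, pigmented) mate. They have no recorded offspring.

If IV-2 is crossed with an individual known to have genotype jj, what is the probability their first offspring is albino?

III-3 is pigmented so carries J and passed j to IV-1 (jj), so III-3 is Jj.
III-1 is pigmented so carries J and received j from II-1 (jj), so III-1 is Jj.
IV-2 is a pigmented offspring of III-3 (Jj) × III-1 (Jj), whose cross gives 1/4 JJ : 1/2 Jj : 1/4 jj; conditioning on being pigmented, IV-2 is JJ with probability 1/3, Jj with probability 2/3.
Summing over parental genotype combinations, P(offspring is albino) = 2/3·1/2 = 1/3.

1/3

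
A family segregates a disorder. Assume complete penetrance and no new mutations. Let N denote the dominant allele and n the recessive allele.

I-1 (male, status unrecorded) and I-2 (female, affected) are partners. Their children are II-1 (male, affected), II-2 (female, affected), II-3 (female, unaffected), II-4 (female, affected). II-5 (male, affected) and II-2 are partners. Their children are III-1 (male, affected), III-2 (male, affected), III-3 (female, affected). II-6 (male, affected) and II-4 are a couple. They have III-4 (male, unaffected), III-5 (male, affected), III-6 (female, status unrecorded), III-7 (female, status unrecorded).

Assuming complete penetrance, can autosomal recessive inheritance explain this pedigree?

No

Under autosomal recessive, III-4 (unaffected, male) cannot arise from II-6 (affected) × II-4 (affected).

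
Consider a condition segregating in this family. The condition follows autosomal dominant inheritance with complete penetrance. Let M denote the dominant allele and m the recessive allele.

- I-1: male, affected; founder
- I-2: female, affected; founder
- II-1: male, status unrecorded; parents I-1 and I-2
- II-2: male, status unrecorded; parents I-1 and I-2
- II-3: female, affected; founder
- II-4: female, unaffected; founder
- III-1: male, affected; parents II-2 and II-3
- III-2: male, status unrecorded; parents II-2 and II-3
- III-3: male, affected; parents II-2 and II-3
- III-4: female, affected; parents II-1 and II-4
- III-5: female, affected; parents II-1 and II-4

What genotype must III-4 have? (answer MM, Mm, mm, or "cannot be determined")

Mm

From phenotype alone, III-4 is MM or Mm.
III-4 is affected so carries M and received m from II-4 (mm), so III-4 is Mm.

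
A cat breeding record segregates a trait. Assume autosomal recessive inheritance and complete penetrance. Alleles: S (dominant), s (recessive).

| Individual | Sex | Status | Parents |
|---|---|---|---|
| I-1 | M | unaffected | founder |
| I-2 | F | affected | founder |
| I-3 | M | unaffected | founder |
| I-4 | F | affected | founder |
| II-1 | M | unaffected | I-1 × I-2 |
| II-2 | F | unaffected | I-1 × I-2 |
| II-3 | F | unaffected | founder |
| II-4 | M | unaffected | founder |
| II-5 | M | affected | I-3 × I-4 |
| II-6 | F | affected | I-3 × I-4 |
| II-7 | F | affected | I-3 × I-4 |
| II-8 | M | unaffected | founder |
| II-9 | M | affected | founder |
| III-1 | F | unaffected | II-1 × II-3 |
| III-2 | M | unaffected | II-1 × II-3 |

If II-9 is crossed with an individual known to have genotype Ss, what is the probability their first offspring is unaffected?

II-9 is affected, so II-9 is ss.
The cross gives 1/2 Ss : 1/2 ss, so P(offspring is unaffected) = 1/2.

1/2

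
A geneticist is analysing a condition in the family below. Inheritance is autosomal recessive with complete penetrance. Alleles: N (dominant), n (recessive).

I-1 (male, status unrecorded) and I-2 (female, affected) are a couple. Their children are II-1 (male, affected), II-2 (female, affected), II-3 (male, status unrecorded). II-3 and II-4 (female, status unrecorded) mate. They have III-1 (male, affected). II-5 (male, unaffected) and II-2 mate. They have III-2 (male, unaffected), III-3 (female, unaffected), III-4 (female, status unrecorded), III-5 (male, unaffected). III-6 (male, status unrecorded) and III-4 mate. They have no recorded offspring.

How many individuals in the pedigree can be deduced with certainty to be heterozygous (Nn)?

3

Obligate heterozygotes: III-2 is unaffected so carries N and received n from II-2 (nn), so III-2 is Nn; III-3 is unaffected so carries N and received n from II-2 (nn), so III-3 is Nn; III-5 is unaffected so carries N and received n from II-2 (nn), so III-5 is Nn.
Every other individual is either homozygous by phenotype or has at least one consistent homozygous assignment, so the count is 3.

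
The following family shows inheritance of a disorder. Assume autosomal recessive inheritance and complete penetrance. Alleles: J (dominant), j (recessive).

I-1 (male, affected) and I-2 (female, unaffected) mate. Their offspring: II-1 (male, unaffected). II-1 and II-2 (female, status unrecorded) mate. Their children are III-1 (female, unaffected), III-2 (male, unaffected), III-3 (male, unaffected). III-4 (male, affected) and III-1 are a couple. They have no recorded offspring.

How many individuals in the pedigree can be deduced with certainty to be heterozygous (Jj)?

Obligate heterozygotes: II-1 is unaffected so carries J and received j from I-1 (jj), so II-1 is Jj.
Every other individual is either homozygous by phenotype or has at least one consistent homozygous assignment, so the count is 1.

1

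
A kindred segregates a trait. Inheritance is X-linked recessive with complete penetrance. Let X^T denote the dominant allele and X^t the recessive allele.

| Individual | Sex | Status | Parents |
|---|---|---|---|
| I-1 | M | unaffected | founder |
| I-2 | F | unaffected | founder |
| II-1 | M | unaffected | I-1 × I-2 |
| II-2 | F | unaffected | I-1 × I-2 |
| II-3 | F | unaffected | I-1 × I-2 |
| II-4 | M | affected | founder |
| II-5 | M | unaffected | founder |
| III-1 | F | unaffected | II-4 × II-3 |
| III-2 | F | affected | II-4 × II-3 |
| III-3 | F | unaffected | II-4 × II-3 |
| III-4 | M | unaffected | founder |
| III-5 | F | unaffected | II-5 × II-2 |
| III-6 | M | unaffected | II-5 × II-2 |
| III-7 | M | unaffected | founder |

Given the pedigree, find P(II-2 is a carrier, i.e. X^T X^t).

1/3

I-1 is unaffected, so I-1 is X^T Y.
I-2 is unaffected so carries T and passed t to II-3 (X^T X^t, whose T came from I-1), so I-2 is X^T X^t.
Their cross gives offspring ratios 1/2 X^T X^T : 1/2 X^T X^t. Conditioning on II-2 being unaffected, P(X^T X^t) = 1/2 / 1 = 1/2 before taking II-2's own offspring into account.
II-5 is unaffected, so II-5 is X^T Y.
Now use II-2's offspring. Probability of each recorded status — unaffected son III-6: 1/2 if II-2 is X^T X^t, 1 if X^T X^T. (III-5: equally likely either way, so uninformative.)
Bayes: P(X^T X^t) = 1/2·1/2 / (1/2·1/2 + 1/2·1) = 1/3.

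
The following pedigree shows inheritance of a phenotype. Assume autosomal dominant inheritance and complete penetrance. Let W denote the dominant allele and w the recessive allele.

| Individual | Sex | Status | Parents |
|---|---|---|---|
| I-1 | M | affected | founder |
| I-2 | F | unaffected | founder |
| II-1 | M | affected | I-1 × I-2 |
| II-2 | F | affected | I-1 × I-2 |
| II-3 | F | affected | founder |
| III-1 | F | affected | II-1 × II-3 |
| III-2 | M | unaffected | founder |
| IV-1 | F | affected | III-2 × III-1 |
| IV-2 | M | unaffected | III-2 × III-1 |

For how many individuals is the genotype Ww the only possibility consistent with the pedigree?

Obligate heterozygotes: II-1 is affected so carries W and received w from I-2 (ww), so II-1 is Ww; II-2 is affected so carries W and received w from I-2 (ww), so II-2 is Ww; III-1 is affected so carries W and passed w to IV-2 (ww), so III-1 is Ww; IV-1 is affected so carries W and received w from III-2 (ww), so IV-1 is Ww.
Every other individual is either homozygous by phenotype or has at least one consistent homozygous assignment, so the count is 4.

4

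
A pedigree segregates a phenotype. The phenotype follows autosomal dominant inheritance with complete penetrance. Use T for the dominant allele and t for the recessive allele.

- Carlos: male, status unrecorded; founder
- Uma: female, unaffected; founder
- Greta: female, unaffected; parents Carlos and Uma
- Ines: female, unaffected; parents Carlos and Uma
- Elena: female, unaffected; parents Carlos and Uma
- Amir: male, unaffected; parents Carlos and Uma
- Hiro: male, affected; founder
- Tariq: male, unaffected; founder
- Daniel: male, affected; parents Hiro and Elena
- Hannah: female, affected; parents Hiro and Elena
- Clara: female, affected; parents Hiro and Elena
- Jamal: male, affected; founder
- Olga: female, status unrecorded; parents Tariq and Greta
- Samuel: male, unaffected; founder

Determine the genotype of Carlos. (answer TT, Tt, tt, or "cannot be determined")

cannot be determined

Carlos's phenotype is unrecorded, and no parent or child forces a single allele at both positions; consistent genotype assignments exist with Carlos as Tt or tt.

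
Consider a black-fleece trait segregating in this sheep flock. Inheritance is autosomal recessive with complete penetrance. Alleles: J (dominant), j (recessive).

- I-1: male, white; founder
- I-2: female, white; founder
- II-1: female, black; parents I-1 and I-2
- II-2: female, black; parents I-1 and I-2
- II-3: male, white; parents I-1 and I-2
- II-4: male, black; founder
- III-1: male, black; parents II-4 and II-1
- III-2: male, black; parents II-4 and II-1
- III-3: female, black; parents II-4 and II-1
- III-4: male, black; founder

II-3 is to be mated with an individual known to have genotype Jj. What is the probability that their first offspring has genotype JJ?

1/3

I-1 is white so carries J and passed j to II-1 (jj), so I-1 is Jj.
I-2 is white so carries J and passed j to II-1 (jj), so I-2 is Jj.
II-3 is a white offspring of I-1 (Jj) × I-2 (Jj), whose cross gives 1/4 JJ : 1/2 Jj : 1/4 jj; conditioning on being white, II-3 is JJ with probability 1/3, Jj with probability 2/3.
Summing over parental genotype combinations, P(offspring has genotype JJ) = 1/3·1/2 + 2/3·1/4 = 1/3.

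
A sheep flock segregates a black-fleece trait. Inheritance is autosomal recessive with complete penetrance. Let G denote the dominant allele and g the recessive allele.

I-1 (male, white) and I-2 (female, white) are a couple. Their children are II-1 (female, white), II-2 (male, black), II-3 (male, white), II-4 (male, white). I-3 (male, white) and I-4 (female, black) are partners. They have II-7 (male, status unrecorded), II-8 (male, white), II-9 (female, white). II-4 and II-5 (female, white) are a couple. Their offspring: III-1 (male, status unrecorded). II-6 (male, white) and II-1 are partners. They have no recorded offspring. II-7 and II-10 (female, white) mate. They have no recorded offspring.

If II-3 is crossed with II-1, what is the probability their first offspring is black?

I-1 is white so carries G and passed g to II-2 (gg), so I-1 is Gg.
I-2 is white so carries G and passed g to II-2 (gg), so I-2 is Gg.
II-3 is a white offspring of I-1 (Gg) × I-2 (Gg), whose cross gives 1/4 GG : 1/2 Gg : 1/4 gg; conditioning on being white, II-3 is GG with probability 1/3, Gg with probability 2/3.
II-1 is a white offspring of I-1 (Gg) × I-2 (Gg), whose cross gives 1/4 GG : 1/2 Gg : 1/4 gg; conditioning on being white, II-1 is GG with probability 1/3, Gg with probability 2/3.
Summing over parental genotype combinations, P(offspring is black) = 4/9·1/4 = 1/9.

1/9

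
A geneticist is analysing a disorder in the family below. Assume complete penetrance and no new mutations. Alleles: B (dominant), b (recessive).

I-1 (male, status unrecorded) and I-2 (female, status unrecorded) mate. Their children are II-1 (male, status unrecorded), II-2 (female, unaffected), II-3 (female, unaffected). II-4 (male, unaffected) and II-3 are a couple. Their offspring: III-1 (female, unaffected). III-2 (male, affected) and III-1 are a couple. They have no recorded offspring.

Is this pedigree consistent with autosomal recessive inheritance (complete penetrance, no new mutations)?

A consistent assignment under autosomal recessive exists: I-1 BB, I-2 BB, II-1 BB, II-2 BB, II-3 BB, II-4 BB, III-1 BB, III-2 bb.
In this assignment every recorded phenotype matches its genotype and every non-founder's genotype is obtainable from its parents' genotypes, so the pedigree is consistent.

Yes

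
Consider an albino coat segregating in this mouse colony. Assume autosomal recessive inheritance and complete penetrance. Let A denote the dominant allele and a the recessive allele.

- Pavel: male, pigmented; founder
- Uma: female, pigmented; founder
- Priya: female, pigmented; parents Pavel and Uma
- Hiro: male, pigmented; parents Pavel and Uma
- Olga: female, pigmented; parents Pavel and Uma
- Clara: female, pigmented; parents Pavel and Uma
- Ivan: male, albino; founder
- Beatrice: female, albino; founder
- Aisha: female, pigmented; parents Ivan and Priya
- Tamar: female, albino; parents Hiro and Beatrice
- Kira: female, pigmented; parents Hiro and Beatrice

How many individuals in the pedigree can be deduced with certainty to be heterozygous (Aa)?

Obligate heterozygotes: Hiro is pigmented so carries A and passed a to Tamar (aa), so Hiro is Aa; Aisha is pigmented so carries A and received a from Ivan (aa), so Aisha is Aa; Kira is pigmented so carries A and received a from Beatrice (aa), so Kira is Aa.
Every other individual is either homozygous by phenotype or has at least one consistent homozygous assignment, so the count is 3.

3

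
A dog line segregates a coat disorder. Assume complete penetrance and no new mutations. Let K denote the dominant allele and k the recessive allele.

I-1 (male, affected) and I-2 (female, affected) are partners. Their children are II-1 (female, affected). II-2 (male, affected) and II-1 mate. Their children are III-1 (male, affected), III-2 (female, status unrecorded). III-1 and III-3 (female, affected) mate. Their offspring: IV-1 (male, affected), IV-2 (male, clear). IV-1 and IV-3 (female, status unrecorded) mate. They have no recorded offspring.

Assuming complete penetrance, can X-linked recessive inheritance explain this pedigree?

No

Under X-linked recessive, IV-2 (clear, male) cannot arise from III-1 (affected) × III-3 (affected).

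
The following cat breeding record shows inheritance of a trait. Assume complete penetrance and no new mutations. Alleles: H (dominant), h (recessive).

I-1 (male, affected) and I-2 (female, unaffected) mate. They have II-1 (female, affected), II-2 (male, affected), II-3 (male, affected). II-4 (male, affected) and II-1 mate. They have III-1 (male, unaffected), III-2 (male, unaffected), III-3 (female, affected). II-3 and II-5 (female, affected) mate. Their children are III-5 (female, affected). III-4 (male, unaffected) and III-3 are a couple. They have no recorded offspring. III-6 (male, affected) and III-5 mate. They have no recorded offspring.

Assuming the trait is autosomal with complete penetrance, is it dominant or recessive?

II-4 and II-1 are both affected yet have an unaffected child III-1. Under a recessive model two affected parents are homozygous and every child would be affected, so the trait cannot be recessive.

dominant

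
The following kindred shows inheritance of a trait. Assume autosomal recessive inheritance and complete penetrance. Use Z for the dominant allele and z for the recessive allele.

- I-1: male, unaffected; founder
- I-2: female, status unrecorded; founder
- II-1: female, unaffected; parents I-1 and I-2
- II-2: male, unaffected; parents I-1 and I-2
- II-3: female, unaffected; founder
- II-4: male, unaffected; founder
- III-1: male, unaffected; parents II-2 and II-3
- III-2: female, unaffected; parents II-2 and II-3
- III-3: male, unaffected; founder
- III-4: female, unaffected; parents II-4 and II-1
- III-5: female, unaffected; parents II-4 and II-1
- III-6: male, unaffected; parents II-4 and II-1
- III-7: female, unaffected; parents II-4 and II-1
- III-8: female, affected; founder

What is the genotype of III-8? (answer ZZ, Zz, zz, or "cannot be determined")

III-8 is affected, so III-8 is zz.

zz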